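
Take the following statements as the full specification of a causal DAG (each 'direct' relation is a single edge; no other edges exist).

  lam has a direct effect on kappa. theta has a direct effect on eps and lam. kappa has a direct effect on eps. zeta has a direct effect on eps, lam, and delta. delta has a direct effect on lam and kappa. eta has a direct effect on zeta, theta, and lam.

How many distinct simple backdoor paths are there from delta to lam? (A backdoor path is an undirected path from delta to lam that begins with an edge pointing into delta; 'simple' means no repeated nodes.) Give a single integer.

7

A backdoor path from delta to lam is any simple undirected path whose first edge points into delta (i.e. leaves delta via a parent).
Parents of delta: {zeta}.
Enumerating:
  P1: delta <- zeta <- eta -> theta -> lam
  P2: delta <- zeta <- eta -> theta -> eps <- kappa <- lam
  P3: delta <- zeta <- eta -> lam
  P4: delta <- zeta -> lam
  P5: delta <- zeta -> eps <- theta <- eta -> lam
  P6: delta <- zeta -> eps <- theta -> lam
  P7: delta <- zeta -> eps <- kappa <- lam
That exhausts the simple backdoor paths. Count: 7.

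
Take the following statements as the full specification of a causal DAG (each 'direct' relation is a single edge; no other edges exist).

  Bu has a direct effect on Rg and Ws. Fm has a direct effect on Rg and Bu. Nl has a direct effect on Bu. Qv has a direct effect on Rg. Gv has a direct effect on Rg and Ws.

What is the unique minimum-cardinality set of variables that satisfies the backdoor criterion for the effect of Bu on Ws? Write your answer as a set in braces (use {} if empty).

{}

Variables eligible for adjustment (non-descendants of Bu, excluding Bu and Ws): {Fm, Gv, Nl, Qv}.
Backdoor paths from Bu to Ws:
  P1: Bu <- Fm -> Rg <- Gv -> Ws
Each backdoor path contains an unconditioned collider, so every path is already blocked with the empty conditioning set:
  P1: blocked at collider Rg (neither it nor any descendant is in the conditioning set).
The empty set is therefore the unique smallest valid set.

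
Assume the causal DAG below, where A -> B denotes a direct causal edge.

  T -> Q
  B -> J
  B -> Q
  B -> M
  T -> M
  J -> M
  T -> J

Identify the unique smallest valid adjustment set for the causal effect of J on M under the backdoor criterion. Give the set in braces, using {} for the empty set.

Variables eligible for adjustment (non-descendants of J, excluding J and M): {B, Q, T}.
Backdoor paths from J to M:
  P1: J <- B -> Q <- T -> M
  P2: J <- B -> M
  P3: J <- T -> Q <- B -> M
  P4: J <- T -> M
The empty set is not sufficient: P2 (J <- B -> M) has no collider blocking it and no conditioned non-collider, so it is open.
Try {B, T}:
  P1: blocked at fork node B ∈ conditioning set.
  P2: blocked at fork node B ∈ conditioning set.
  P3: blocked at fork node T ∈ conditioning set.
  P4: blocked at fork node T ∈ conditioning set.
{B, T} contains no descendant of J and blocks every backdoor path.
Every element of {B, T} is needed (dropping B leaves P2 open; dropping T leaves P4 open), so no proper subset is valid.
Among all size-2 subsets of the eligible variables, only {B, T} blocks every backdoor path, so it is the unique smallest valid adjustment set.

{B, T}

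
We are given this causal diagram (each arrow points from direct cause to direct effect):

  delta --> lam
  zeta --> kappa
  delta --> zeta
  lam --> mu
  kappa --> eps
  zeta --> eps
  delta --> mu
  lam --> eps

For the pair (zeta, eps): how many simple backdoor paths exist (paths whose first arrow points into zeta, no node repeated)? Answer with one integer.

2

A backdoor path from zeta to eps is any simple undirected path whose first edge points into zeta (i.e. leaves zeta via a parent).
Parents of zeta: {delta}.
Enumerating:
  P1: zeta <- delta -> lam -> eps
  P2: zeta <- delta -> mu <- lam -> eps
That exhausts the simple backdoor paths. Count: 2.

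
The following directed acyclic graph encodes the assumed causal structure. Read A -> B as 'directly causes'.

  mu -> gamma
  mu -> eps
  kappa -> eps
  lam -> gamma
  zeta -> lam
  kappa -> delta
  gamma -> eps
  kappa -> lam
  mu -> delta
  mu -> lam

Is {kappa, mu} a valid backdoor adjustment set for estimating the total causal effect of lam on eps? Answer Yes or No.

Yes

Backdoor paths from lam to eps (paths whose first edge points into lam):
  P1: lam <- mu -> delta <- kappa -> eps
  P2: lam <- mu -> gamma -> eps
  P3: lam <- mu -> eps
  P4: lam <- kappa -> delta <- mu -> gamma -> eps
  P5: lam <- kappa -> delta <- mu -> eps
  P6: lam <- kappa -> eps
Condition 1 (no descendant of lam in the set): holds — descendants of lam are {eps, gamma}; none are in {kappa, mu}.
Condition 2 (every backdoor path blocked by {kappa, mu}):
  P1: blocked at fork node mu ∈ conditioning set.
  P2: blocked at fork node mu ∈ conditioning set.
  P3: blocked at fork node mu ∈ conditioning set.
  P4: blocked at fork node kappa ∈ conditioning set.
  P5: blocked at fork node kappa ∈ conditioning set.
  P6: blocked at fork node kappa ∈ conditioning set.
{kappa, mu} satisfies the backdoor criterion.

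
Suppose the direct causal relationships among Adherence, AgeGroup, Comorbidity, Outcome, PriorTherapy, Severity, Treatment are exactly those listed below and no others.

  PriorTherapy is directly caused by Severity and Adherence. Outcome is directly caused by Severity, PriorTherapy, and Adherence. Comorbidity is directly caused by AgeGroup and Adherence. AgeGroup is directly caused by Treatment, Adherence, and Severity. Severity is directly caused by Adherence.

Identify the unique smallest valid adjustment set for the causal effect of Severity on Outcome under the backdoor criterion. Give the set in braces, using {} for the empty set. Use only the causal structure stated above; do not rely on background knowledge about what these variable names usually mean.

{Adherence}

Variables eligible for adjustment (non-descendants of Severity, excluding Severity and Outcome): {Adherence, Treatment}.
Backdoor paths from Severity to Outcome:
  P1: Severity <- Adherence -> PriorTherapy -> Outcome
  P2: Severity <- Adherence -> Outcome
The empty set is not sufficient: P1 (Severity <- Adherence -> PriorTherapy -> Outcome) has no collider blocking it and no conditioned non-collider, so it is open.
Try {Adherence}:
  P1: blocked at fork node Adherence ∈ conditioning set.
  P2: blocked at fork node Adherence ∈ conditioning set.
{Adherence} contains no descendant of Severity and blocks every backdoor path.
No other singleton works — e.g. {Treatment} leaves P1 open — so {Adherence} is the unique smallest valid adjustment set.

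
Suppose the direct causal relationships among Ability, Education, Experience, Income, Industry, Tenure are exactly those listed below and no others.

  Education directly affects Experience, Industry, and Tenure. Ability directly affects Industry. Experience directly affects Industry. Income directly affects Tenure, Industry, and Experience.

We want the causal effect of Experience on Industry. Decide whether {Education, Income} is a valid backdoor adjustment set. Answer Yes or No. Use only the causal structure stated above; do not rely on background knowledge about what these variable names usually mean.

Backdoor paths from Experience to Industry (paths whose first edge points into Experience):
  P1: Experience <- Education -> Tenure <- Income -> Industry
  P2: Experience <- Education -> Industry
  P3: Experience <- Income -> Tenure <- Education -> Industry
  P4: Experience <- Income -> Industry
Condition 1 (no descendant of Experience in the set): holds — descendants of Experience are {Industry}; none are in {Education, Income}.
Condition 2 (every backdoor path blocked by {Education, Income}):
  P1: blocked at fork node Education ∈ conditioning set.
  P2: blocked at fork node Education ∈ conditioning set.
  P3: blocked at fork node Income ∈ conditioning set.
  P4: blocked at fork node Income ∈ conditioning set.
{Education, Income} satisfies the backdoor criterion.

Yes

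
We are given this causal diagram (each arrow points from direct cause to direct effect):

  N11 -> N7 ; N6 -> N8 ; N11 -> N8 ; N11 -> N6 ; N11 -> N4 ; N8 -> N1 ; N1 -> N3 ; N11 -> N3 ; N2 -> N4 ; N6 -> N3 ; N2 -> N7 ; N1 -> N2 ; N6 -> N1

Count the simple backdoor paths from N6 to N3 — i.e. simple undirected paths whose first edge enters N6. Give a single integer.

4

A backdoor path from N6 to N3 is any simple undirected path whose first edge points into N6 (i.e. leaves N6 via a parent).
Parents of N6: {N11}.
Enumerating:
  P1: N6 <- N11 -> N8 -> N1 -> N3
  P2: N6 <- N11 -> N4 <- N2 <- N1 -> N3
  P3: N6 <- N11 -> N7 <- N2 <- N1 -> N3
  P4: N6 <- N11 -> N3
That exhausts the simple backdoor paths. Count: 4.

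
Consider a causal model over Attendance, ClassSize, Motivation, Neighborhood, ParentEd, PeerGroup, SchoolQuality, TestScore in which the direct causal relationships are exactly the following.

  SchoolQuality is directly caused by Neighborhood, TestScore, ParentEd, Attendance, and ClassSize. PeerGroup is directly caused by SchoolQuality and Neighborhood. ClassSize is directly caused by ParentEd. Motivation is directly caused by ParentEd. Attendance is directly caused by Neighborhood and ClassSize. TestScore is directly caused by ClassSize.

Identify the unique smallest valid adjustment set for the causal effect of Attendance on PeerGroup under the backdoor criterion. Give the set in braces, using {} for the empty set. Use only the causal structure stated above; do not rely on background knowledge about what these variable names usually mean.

Variables eligible for adjustment (non-descendants of Attendance, excluding Attendance and PeerGroup): {ClassSize, Motivation, Neighborhood, ParentEd, TestScore}.
Backdoor paths from Attendance to PeerGroup:
  P1: Attendance <- ClassSize <- ParentEd -> SchoolQuality <- Neighborhood -> PeerGroup
  P2: Attendance <- ClassSize <- ParentEd -> SchoolQuality -> PeerGroup
  P3: Attendance <- ClassSize -> TestScore -> SchoolQuality <- Neighborhood -> PeerGroup
  P4: Attendance <- ClassSize -> TestScore -> SchoolQuality -> PeerGroup
  P5: Attendance <- ClassSize -> SchoolQuality <- Neighborhood -> PeerGroup
  P6: Attendance <- ClassSize -> SchoolQuality -> PeerGroup
  P7: Attendance <- Neighborhood -> SchoolQuality -> PeerGroup
  P8: Attendance <- Neighborhood -> PeerGroup
The empty set is not sufficient: P2 (Attendance <- ClassSize <- ParentEd -> SchoolQuality -> PeerGroup) has no collider blocking it and no conditioned non-collider, so it is open.
Try {ClassSize, Neighborhood}:
  P1: blocked at chain node ClassSize ∈ conditioning set.
  P2: blocked at chain node ClassSize ∈ conditioning set.
  P3: blocked at fork node ClassSize ∈ conditioning set.
  P4: blocked at fork node ClassSize ∈ conditioning set.
  P5: blocked at fork node ClassSize ∈ conditioning set.
  P6: blocked at fork node ClassSize ∈ conditioning set.
  P7: blocked at fork node Neighborhood ∈ conditioning set.
  P8: blocked at fork node Neighborhood ∈ conditioning set.
{ClassSize, Neighborhood} contains no descendant of Attendance and blocks every backdoor path.
Every element of {ClassSize, Neighborhood} is needed (dropping ClassSize leaves P2 open; dropping Neighborhood leaves P7 open), so no proper subset is valid.
Among all size-2 subsets of the eligible variables, only {ClassSize, Neighborhood} blocks every backdoor path, so it is the unique smallest valid adjustment set.

{ClassSize, Neighborhood}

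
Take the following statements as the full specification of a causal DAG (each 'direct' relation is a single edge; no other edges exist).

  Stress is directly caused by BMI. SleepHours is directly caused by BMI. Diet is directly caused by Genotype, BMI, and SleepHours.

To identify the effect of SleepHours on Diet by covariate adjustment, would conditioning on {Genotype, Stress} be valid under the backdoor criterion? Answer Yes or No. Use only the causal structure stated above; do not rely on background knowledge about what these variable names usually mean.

Backdoor paths from SleepHours to Diet (paths whose first edge points into SleepHours):
  P1: SleepHours <- BMI -> Diet
Condition 1 (no descendant of SleepHours in the set): holds — descendants of SleepHours are {Diet}; none are in {Genotype, Stress}.
Condition 2 (every backdoor path blocked by {Genotype, Stress}):
  P1: open — no interior node is in the conditioning set.
{Genotype, Stress} does not satisfy the backdoor criterion.

No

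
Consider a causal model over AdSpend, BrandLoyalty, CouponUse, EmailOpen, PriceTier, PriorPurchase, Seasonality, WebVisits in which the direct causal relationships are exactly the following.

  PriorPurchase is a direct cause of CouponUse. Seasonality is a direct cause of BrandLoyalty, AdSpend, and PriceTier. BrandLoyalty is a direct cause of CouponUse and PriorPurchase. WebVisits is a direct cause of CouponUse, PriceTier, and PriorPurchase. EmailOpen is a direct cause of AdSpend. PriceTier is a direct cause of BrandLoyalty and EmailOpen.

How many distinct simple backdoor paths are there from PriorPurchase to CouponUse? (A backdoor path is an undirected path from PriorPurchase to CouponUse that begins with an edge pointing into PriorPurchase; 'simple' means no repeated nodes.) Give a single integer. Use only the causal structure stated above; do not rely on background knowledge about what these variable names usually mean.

A backdoor path from PriorPurchase to CouponUse is any simple undirected path whose first edge points into PriorPurchase (i.e. leaves PriorPurchase via a parent).
Parents of PriorPurchase: {BrandLoyalty, WebVisits}.
Enumerating:
  P1: PriorPurchase <- WebVisits -> PriceTier <- Seasonality -> BrandLoyalty -> CouponUse
  P2: PriorPurchase <- WebVisits -> PriceTier -> EmailOpen -> AdSpend <- Seasonality -> BrandLoyalty -> CouponUse
  P3: PriorPurchase <- WebVisits -> PriceTier -> BrandLoyalty -> CouponUse
  P4: PriorPurchase <- WebVisits -> CouponUse
  P5: PriorPurchase <- BrandLoyalty <- Seasonality -> PriceTier <- WebVisits -> CouponUse
  P6: PriorPurchase <- BrandLoyalty <- Seasonality -> AdSpend <- EmailOpen <- PriceTier <- WebVisits -> CouponUse
  P7: PriorPurchase <- BrandLoyalty <- PriceTier <- WebVisits -> CouponUse
  P8: PriorPurchase <- BrandLoyalty -> CouponUse
That exhausts the simple backdoor paths. Count: 8.

8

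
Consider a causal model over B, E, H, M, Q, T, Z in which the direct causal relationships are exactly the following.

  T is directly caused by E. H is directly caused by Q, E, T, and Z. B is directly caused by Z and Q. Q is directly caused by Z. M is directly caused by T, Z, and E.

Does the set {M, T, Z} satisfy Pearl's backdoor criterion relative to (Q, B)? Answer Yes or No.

Backdoor paths from Q to B (paths whose first edge points into Q):
  P1: Q <- Z -> B
Condition 1 (no descendant of Q in the set): holds — descendants of Q are {B, H}; none are in {M, T, Z}.
Condition 2 (every backdoor path blocked by {M, T, Z}):
  P1: blocked at fork node Z ∈ conditioning set.
{M, T, Z} satisfies the backdoor criterion.

Yes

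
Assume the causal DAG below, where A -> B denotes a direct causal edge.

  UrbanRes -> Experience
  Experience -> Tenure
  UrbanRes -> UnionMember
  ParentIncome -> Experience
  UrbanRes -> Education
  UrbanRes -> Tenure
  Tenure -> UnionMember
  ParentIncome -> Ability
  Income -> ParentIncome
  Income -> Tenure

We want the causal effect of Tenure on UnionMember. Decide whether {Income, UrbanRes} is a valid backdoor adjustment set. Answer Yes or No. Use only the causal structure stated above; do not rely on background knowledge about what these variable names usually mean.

Yes

Backdoor paths from Tenure to UnionMember (paths whose first edge points into Tenure):
  P1: Tenure <- Income -> ParentIncome -> Experience <- UrbanRes -> UnionMember
  P2: Tenure <- UrbanRes -> UnionMember
  P3: Tenure <- Experience <- UrbanRes -> UnionMember
Condition 1 (no descendant of Tenure in the set): holds — descendants of Tenure are {UnionMember}; none are in {Income, UrbanRes}.
Condition 2 (every backdoor path blocked by {Income, UrbanRes}):
  P1: blocked at fork node Income ∈ conditioning set.
  P2: blocked at fork node UrbanRes ∈ conditioning set.
  P3: blocked at fork node UrbanRes ∈ conditioning set.
{Income, UrbanRes} satisfies the backdoor criterion.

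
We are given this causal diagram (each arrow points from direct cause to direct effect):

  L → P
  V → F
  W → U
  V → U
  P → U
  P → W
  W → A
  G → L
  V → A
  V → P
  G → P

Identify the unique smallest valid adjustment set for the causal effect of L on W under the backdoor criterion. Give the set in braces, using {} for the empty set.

Variables eligible for adjustment (non-descendants of L, excluding L and W): {F, G, V}.
Backdoor paths from L to W:
  P1: L <- G -> P <- V -> A <- W
  P2: L <- G -> P <- V -> U <- W
  P3: L <- G -> P -> W
  P4: L <- G -> P -> U <- V -> A <- W
  P5: L <- G -> P -> U <- W
The empty set is not sufficient: P3 (L <- G -> P -> W) has no collider blocking it and no conditioned non-collider, so it is open.
Try {G}:
  P1: blocked at fork node G ∈ conditioning set.
  P2: blocked at fork node G ∈ conditioning set.
  P3: blocked at fork node G ∈ conditioning set.
  P4: blocked at fork node G ∈ conditioning set.
  P5: blocked at fork node G ∈ conditioning set.
{G} contains no descendant of L and blocks every backdoor path.
No other singleton works — e.g. {V} leaves P3 open — so {G} is the unique smallest valid adjustment set.

{G}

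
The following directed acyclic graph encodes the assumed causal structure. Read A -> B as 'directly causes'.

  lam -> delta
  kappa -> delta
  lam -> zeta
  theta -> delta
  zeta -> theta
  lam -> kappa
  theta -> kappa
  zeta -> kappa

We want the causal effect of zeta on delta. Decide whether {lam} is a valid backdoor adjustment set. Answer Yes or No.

Yes

Backdoor paths from zeta to delta (paths whose first edge points into zeta):
  P1: zeta <- lam -> kappa <- theta -> delta
  P2: zeta <- lam -> kappa -> delta
  P3: zeta <- lam -> delta
Condition 1 (no descendant of zeta in the set): holds — descendants of zeta are {delta, kappa, theta}; none are in {lam}.
Condition 2 (every backdoor path blocked by {lam}):
  P1: blocked at fork node lam ∈ conditioning set.
  P2: blocked at fork node lam ∈ conditioning set.
  P3: blocked at fork node lam ∈ conditioning set.
{lam} satisfies the backdoor criterion.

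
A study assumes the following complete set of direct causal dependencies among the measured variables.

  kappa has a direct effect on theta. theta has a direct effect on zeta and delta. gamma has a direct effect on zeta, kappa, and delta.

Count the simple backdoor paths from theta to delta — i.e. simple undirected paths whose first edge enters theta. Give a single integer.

A backdoor path from theta to delta is any simple undirected path whose first edge points into theta (i.e. leaves theta via a parent).
Parents of theta: {kappa}.
Enumerating:
  P1: theta <- kappa <- gamma -> delta
That exhausts the simple backdoor paths. Count: 1.

1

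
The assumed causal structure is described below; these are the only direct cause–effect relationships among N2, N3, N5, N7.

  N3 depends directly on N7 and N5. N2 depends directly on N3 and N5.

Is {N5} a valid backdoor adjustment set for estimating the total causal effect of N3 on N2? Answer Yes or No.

Backdoor paths from N3 to N2 (paths whose first edge points into N3):
  P1: N3 <- N5 -> N2
Condition 1 (no descendant of N3 in the set): holds — descendants of N3 are {N2}; none are in {N5}.
Condition 2 (every backdoor path blocked by {N5}):
  P1: blocked at fork node N5 ∈ conditioning set.
{N5} satisfies the backdoor criterion.

Yes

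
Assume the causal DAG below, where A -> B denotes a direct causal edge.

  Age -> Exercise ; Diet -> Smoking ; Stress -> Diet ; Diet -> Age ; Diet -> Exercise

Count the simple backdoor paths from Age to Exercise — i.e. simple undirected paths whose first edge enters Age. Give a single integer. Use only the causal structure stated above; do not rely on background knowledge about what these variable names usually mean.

A backdoor path from Age to Exercise is any simple undirected path whose first edge points into Age (i.e. leaves Age via a parent).
Parents of Age: {Diet}.
Enumerating:
  P1: Age <- Diet -> Exercise
That exhausts the simple backdoor paths. Count: 1.

1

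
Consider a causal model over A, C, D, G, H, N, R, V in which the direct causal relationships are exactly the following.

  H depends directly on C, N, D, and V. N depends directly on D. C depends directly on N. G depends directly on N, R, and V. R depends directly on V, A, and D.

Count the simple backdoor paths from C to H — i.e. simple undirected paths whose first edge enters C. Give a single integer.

8

A backdoor path from C to H is any simple undirected path whose first edge points into C (i.e. leaves C via a parent).
Parents of C: {N}.
Enumerating:
  P1: C <- N <- D -> R <- V -> H
  P2: C <- N <- D -> R -> G <- V -> H
  P3: C <- N <- D -> H
  P4: C <- N -> G <- V -> R <- D -> H
  P5: C <- N -> G <- V -> H
  P6: C <- N -> G <- R <- D -> H
  P7: C <- N -> G <- R <- V -> H
  P8: C <- N -> H
That exhausts the simple backdoor paths. Count: 8.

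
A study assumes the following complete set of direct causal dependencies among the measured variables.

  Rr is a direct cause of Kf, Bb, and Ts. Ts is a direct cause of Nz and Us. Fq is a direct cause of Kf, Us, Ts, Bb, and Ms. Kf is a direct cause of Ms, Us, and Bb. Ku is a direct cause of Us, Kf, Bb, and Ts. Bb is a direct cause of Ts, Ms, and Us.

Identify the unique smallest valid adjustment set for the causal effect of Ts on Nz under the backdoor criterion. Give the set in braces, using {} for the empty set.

Variables eligible for adjustment (non-descendants of Ts, excluding Ts and Nz): {Bb, Fq, Kf, Ku, Ms, Rr}.
Backdoor paths from Ts to Nz:
  (none)
With no backdoor paths the empty set already satisfies the criterion, and it is trivially minimal.

{}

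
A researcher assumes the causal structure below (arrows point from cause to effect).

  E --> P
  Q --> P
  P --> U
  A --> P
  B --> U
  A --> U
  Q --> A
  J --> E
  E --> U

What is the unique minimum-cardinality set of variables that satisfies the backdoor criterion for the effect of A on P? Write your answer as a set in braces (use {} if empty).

{Q}

Variables eligible for adjustment (non-descendants of A, excluding A and P): {B, E, J, Q}.
Backdoor paths from A to P:
  P1: A <- Q -> P
The empty set is not sufficient: P1 (A <- Q -> P) has no collider blocking it and no conditioned non-collider, so it is open.
Try {Q}:
  P1: blocked at fork node Q ∈ conditioning set.
{Q} contains no descendant of A and blocks every backdoor path.
No other singleton works — e.g. {J} leaves P1 open — so {Q} is the unique smallest valid adjustment set.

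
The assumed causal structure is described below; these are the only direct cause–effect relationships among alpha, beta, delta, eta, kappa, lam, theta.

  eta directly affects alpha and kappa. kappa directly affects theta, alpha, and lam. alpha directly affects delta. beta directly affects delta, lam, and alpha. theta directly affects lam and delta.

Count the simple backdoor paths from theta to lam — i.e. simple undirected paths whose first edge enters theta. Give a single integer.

5

A backdoor path from theta to lam is any simple undirected path whose first edge points into theta (i.e. leaves theta via a parent).
Parents of theta: {kappa}.
Enumerating:
  P1: theta <- kappa <- eta -> alpha <- beta -> lam
  P2: theta <- kappa <- eta -> alpha -> delta <- beta -> lam
  P3: theta <- kappa -> alpha <- beta -> lam
  P4: theta <- kappa -> alpha -> delta <- beta -> lam
  P5: theta <- kappa -> lam
That exhausts the simple backdoor paths. Count: 5.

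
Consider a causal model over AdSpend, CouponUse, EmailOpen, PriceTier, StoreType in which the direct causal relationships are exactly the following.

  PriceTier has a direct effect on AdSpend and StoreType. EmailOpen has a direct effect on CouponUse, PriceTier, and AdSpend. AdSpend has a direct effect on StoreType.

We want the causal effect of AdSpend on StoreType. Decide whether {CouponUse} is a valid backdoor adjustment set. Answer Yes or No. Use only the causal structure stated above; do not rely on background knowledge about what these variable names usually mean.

No

Backdoor paths from AdSpend to StoreType (paths whose first edge points into AdSpend):
  P1: AdSpend <- EmailOpen -> PriceTier -> StoreType
  P2: AdSpend <- PriceTier -> StoreType
Condition 1 (no descendant of AdSpend in the set): holds — descendants of AdSpend are {StoreType}; none are in {CouponUse}.
Condition 2 (every backdoor path blocked by {CouponUse}):
  P1: open — no interior node is in the conditioning set.
  P2: open — no interior node is in the conditioning set.
{CouponUse} does not satisfy the backdoor criterion.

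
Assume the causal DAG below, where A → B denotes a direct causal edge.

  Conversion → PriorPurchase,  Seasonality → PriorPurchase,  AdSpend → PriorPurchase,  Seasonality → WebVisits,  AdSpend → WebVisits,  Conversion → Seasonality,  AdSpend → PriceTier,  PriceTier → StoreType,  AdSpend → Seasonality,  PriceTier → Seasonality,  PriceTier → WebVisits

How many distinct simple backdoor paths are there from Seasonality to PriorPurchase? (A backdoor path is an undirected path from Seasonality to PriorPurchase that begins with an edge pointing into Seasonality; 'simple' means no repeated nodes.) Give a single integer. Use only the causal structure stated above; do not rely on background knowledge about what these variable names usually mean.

4

A backdoor path from Seasonality to PriorPurchase is any simple undirected path whose first edge points into Seasonality (i.e. leaves Seasonality via a parent).
Parents of Seasonality: {AdSpend, Conversion, PriceTier}.
Enumerating:
  P1: Seasonality <- Conversion -> PriorPurchase
  P2: Seasonality <- AdSpend -> PriorPurchase
  P3: Seasonality <- PriceTier <- AdSpend -> PriorPurchase
  P4: Seasonality <- PriceTier -> WebVisits <- AdSpend -> PriorPurchase
That exhausts the simple backdoor paths. Count: 4.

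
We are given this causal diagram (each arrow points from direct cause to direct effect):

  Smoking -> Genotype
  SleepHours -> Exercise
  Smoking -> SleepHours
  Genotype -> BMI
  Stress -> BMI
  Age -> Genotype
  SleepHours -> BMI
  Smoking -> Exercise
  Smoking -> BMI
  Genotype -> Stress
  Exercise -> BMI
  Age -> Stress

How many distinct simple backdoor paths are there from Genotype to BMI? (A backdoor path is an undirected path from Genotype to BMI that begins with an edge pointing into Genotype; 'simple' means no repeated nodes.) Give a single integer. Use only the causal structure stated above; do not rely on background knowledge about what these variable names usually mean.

A backdoor path from Genotype to BMI is any simple undirected path whose first edge points into Genotype (i.e. leaves Genotype via a parent).
Parents of Genotype: {Age, Smoking}.
Enumerating:
  P1: Genotype <- Age -> Stress -> BMI
  P2: Genotype <- Smoking -> SleepHours -> Exercise -> BMI
  P3: Genotype <- Smoking -> SleepHours -> BMI
  P4: Genotype <- Smoking -> Exercise <- SleepHours -> BMI
  P5: Genotype <- Smoking -> Exercise -> BMI
  P6: Genotype <- Smoking -> BMI
That exhausts the simple backdoor paths. Count: 6.

6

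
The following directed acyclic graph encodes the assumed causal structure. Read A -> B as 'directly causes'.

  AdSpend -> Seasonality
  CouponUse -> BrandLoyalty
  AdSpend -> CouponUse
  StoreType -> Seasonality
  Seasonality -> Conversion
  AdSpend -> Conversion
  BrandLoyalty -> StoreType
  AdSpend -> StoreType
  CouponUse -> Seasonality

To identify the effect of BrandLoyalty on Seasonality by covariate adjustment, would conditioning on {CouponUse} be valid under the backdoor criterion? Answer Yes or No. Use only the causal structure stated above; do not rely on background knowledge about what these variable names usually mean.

Yes

Backdoor paths from BrandLoyalty to Seasonality (paths whose first edge points into BrandLoyalty):
  P1: BrandLoyalty <- CouponUse <- AdSpend -> StoreType -> Seasonality
  P2: BrandLoyalty <- CouponUse <- AdSpend -> Seasonality
  P3: BrandLoyalty <- CouponUse <- AdSpend -> Conversion <- Seasonality
  P4: BrandLoyalty <- CouponUse -> Seasonality
Condition 1 (no descendant of BrandLoyalty in the set): holds — descendants of BrandLoyalty are {Conversion, Seasonality, StoreType}; none are in {CouponUse}.
Condition 2 (every backdoor path blocked by {CouponUse}):
  P1: blocked at chain node CouponUse ∈ conditioning set.
  P2: blocked at chain node CouponUse ∈ conditioning set.
  P3: blocked at chain node CouponUse ∈ conditioning set.
  P4: blocked at fork node CouponUse ∈ conditioning set.
{CouponUse} satisfies the backdoor criterion.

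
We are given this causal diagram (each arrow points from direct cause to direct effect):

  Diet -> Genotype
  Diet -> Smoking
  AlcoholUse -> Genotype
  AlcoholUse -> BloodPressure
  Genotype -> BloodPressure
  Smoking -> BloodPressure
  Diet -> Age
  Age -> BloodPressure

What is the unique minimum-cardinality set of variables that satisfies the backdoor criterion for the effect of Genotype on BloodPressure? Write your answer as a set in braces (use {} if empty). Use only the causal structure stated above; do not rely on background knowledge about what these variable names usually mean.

Variables eligible for adjustment (non-descendants of Genotype, excluding Genotype and BloodPressure): {Age, AlcoholUse, Diet, Smoking}.
Backdoor paths from Genotype to BloodPressure:
  P1: Genotype <- Diet -> Age -> BloodPressure
  P2: Genotype <- Diet -> Smoking -> BloodPressure
  P3: Genotype <- AlcoholUse -> BloodPressure
The empty set is not sufficient: P1 (Genotype <- Diet -> Age -> BloodPressure) has no collider blocking it and no conditioned non-collider, so it is open.
Try {AlcoholUse, Diet}:
  P1: blocked at fork node Diet ∈ conditioning set.
  P2: blocked at fork node Diet ∈ conditioning set.
  P3: blocked at fork node AlcoholUse ∈ conditioning set.
{AlcoholUse, Diet} contains no descendant of Genotype and blocks every backdoor path.
Every element of {AlcoholUse, Diet} is needed (dropping AlcoholUse leaves P3 open; dropping Diet leaves P1 open), so no proper subset is valid.
Among all size-2 subsets of the eligible variables, only {AlcoholUse, Diet} blocks every backdoor path, so it is the unique smallest valid adjustment set.

{AlcoholUse, Diet}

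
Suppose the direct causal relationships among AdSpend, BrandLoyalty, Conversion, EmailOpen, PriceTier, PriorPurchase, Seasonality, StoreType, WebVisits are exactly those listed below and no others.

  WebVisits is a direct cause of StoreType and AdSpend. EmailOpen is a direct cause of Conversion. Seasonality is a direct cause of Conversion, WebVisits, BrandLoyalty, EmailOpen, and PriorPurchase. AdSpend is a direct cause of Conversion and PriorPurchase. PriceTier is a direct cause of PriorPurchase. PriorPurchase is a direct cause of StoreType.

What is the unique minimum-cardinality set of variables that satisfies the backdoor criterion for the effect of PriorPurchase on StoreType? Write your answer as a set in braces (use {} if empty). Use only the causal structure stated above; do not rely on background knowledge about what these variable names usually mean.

{WebVisits}

Variables eligible for adjustment (non-descendants of PriorPurchase, excluding PriorPurchase and StoreType): {AdSpend, BrandLoyalty, Conversion, EmailOpen, PriceTier, Seasonality, WebVisits}.
Backdoor paths from PriorPurchase to StoreType:
  P1: PriorPurchase <- Seasonality -> WebVisits -> StoreType
  P2: PriorPurchase <- Seasonality -> EmailOpen -> Conversion <- AdSpend <- WebVisits -> StoreType
  P3: PriorPurchase <- Seasonality -> Conversion <- AdSpend <- WebVisits -> StoreType
  P4: PriorPurchase <- AdSpend <- WebVisits -> StoreType
  P5: PriorPurchase <- AdSpend -> Conversion <- Seasonality -> WebVisits -> StoreType
  P6: PriorPurchase <- AdSpend -> Conversion <- EmailOpen <- Seasonality -> WebVisits -> StoreType
The empty set is not sufficient: P1 (PriorPurchase <- Seasonality -> WebVisits -> StoreType) has no collider blocking it and no conditioned non-collider, so it is open.
Try {WebVisits}:
  P1: blocked at chain node WebVisits ∈ conditioning set.
  P2: blocked at collider Conversion (neither it nor any descendant is in the conditioning set).
  P3: blocked at collider Conversion (neither it nor any descendant is in the conditioning set).
  P4: blocked at fork node WebVisits ∈ conditioning set.
  P5: blocked at collider Conversion (neither it nor any descendant is in the conditioning set).
  P6: blocked at collider Conversion (neither it nor any descendant is in the conditioning set).
{WebVisits} contains no descendant of PriorPurchase and blocks every backdoor path.
No other singleton works — e.g. {Seasonality} leaves P4 open — so {WebVisits} is the unique smallest valid adjustment set.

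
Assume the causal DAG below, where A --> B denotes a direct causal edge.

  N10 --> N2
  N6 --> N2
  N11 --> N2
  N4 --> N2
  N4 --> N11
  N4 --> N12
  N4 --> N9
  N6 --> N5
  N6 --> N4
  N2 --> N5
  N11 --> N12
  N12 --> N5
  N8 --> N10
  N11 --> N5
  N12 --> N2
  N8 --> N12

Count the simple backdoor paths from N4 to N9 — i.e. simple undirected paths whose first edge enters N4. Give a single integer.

A backdoor path from N4 to N9 is any simple undirected path whose first edge points into N4 (i.e. leaves N4 via a parent).
Parents of N4: {N6}.
No simple path from any parent of N4 reaches N9 without revisiting N4, so there are no backdoor paths.

0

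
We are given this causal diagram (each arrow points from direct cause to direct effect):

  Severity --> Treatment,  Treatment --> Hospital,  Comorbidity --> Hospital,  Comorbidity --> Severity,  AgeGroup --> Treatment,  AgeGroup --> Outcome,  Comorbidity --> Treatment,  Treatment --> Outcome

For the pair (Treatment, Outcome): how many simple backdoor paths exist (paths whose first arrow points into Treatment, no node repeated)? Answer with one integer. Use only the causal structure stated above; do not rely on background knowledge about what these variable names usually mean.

A backdoor path from Treatment to Outcome is any simple undirected path whose first edge points into Treatment (i.e. leaves Treatment via a parent).
Parents of Treatment: {AgeGroup, Comorbidity, Severity}.
Enumerating:
  P1: Treatment <- AgeGroup -> Outcome
That exhausts the simple backdoor paths. Count: 1.

1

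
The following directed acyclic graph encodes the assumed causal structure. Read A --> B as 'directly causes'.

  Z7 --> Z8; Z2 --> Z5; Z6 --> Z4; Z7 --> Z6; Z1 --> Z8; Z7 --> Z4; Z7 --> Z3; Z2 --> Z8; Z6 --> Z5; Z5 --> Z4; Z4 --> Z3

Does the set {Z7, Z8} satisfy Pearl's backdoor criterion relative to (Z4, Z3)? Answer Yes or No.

Backdoor paths from Z4 to Z3 (paths whose first edge points into Z4):
  P1: Z4 <- Z7 -> Z3
  P2: Z4 <- Z6 <- Z7 -> Z3
  P3: Z4 <- Z6 -> Z5 <- Z2 -> Z8 <- Z7 -> Z3
  P4: Z4 <- Z5 <- Z6 <- Z7 -> Z3
  P5: Z4 <- Z5 <- Z2 -> Z8 <- Z7 -> Z3
Condition 1 (no descendant of Z4 in the set): holds — descendants of Z4 are {Z3}; none are in {Z7, Z8}.
Condition 2 (every backdoor path blocked by {Z7, Z8}):
  P1: blocked at fork node Z7 ∈ conditioning set.
  P2: blocked at fork node Z7 ∈ conditioning set.
  P3: blocked at collider Z5 (neither it nor any descendant is in the conditioning set).
  P4: blocked at fork node Z7 ∈ conditioning set.
  P5: blocked at fork node Z7 ∈ conditioning set.
{Z7, Z8} satisfies the backdoor criterion.

Yes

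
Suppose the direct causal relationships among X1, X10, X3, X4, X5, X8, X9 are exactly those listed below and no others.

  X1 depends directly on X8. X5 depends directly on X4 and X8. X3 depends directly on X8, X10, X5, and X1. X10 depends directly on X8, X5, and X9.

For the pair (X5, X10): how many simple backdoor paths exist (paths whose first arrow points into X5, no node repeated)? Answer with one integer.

3

A backdoor path from X5 to X10 is any simple undirected path whose first edge points into X5 (i.e. leaves X5 via a parent).
Parents of X5: {X4, X8}.
Enumerating:
  P1: X5 <- X8 -> X1 -> X3 <- X10
  P2: X5 <- X8 -> X10
  P3: X5 <- X8 -> X3 <- X10
That exhausts the simple backdoor paths. Count: 3.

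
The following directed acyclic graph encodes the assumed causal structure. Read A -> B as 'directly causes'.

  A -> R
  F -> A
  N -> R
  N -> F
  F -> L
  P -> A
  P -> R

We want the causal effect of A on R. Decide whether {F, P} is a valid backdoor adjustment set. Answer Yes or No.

Yes

Backdoor paths from A to R (paths whose first edge points into A):
  P1: A <- P -> R
  P2: A <- F <- N -> R
Condition 1 (no descendant of A in the set): holds — descendants of A are {R}; none are in {F, P}.
Condition 2 (every backdoor path blocked by {F, P}):
  P1: blocked at fork node P ∈ conditioning set.
  P2: blocked at chain node F ∈ conditioning set.
{F, P} satisfies the backdoor criterion.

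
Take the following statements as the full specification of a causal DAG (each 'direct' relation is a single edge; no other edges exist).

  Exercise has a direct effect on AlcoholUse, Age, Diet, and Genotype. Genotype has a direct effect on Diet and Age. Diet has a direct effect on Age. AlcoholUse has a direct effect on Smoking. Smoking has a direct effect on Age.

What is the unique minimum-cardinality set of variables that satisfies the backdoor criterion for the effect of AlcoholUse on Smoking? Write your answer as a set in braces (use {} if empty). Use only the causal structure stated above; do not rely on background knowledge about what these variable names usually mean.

{}

Variables eligible for adjustment (non-descendants of AlcoholUse, excluding AlcoholUse and Smoking): {Diet, Exercise, Genotype}.
Backdoor paths from AlcoholUse to Smoking:
  P1: AlcoholUse <- Exercise -> Genotype -> Diet -> Age <- Smoking
  P2: AlcoholUse <- Exercise -> Genotype -> Age <- Smoking
  P3: AlcoholUse <- Exercise -> Diet <- Genotype -> Age <- Smoking
  P4: AlcoholUse <- Exercise -> Diet -> Age <- Smoking
  P5: AlcoholUse <- Exercise -> Age <- Smoking
Each backdoor path contains an unconditioned collider, so every path is already blocked with the empty conditioning set:
  P1: blocked at collider Age (neither it nor any descendant is in the conditioning set).
  P2: blocked at collider Age (neither it nor any descendant is in the conditioning set).
  P3: blocked at collider Diet (neither it nor any descendant is in the conditioning set).
  P4: blocked at collider Age (neither it nor any descendant is in the conditioning set).
  P5: blocked at collider Age (neither it nor any descendant is in the conditioning set).
The empty set is therefore the unique smallest valid set.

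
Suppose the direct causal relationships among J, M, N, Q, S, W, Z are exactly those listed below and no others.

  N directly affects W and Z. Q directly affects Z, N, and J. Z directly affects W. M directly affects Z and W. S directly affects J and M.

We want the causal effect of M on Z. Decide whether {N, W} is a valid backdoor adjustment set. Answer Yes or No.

No

Backdoor paths from M to Z (paths whose first edge points into M):
  P1: M <- S -> J <- Q -> N -> Z
  P2: M <- S -> J <- Q -> N -> W <- Z
  P3: M <- S -> J <- Q -> Z
Condition 1 (no descendant of M in the set): FAILS — W is a descendant of M.
Condition 2 (every backdoor path blocked by {N, W}):
  P1: blocked at collider J (neither it nor any descendant is in the conditioning set).
  P2: blocked at collider J (neither it nor any descendant is in the conditioning set).
  P3: blocked at collider J (neither it nor any descendant is in the conditioning set).
{N, W} does not satisfy the backdoor criterion.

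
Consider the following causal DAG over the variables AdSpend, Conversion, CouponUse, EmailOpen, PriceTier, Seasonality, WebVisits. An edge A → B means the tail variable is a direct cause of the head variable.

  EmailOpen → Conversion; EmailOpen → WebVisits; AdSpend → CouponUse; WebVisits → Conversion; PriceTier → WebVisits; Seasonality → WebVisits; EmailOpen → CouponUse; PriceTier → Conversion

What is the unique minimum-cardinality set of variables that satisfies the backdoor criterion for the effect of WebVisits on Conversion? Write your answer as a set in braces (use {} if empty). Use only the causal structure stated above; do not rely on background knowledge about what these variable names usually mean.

Variables eligible for adjustment (non-descendants of WebVisits, excluding WebVisits and Conversion): {AdSpend, CouponUse, EmailOpen, PriceTier, Seasonality}.
Backdoor paths from WebVisits to Conversion:
  P1: WebVisits <- PriceTier -> Conversion
  P2: WebVisits <- EmailOpen -> Conversion
The empty set is not sufficient: P1 (WebVisits <- PriceTier -> Conversion) has no collider blocking it and no conditioned non-collider, so it is open.
Try {EmailOpen, PriceTier}:
  P1: blocked at fork node PriceTier ∈ conditioning set.
  P2: blocked at fork node EmailOpen ∈ conditioning set.
{EmailOpen, PriceTier} contains no descendant of WebVisits and blocks every backdoor path.
Every element of {EmailOpen, PriceTier} is needed (dropping EmailOpen leaves P2 open; dropping PriceTier leaves P1 open), so no proper subset is valid.
Among all size-2 subsets of the eligible variables, only {EmailOpen, PriceTier} blocks every backdoor path, so it is the unique smallest valid adjustment set.

{EmailOpen, PriceTier}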